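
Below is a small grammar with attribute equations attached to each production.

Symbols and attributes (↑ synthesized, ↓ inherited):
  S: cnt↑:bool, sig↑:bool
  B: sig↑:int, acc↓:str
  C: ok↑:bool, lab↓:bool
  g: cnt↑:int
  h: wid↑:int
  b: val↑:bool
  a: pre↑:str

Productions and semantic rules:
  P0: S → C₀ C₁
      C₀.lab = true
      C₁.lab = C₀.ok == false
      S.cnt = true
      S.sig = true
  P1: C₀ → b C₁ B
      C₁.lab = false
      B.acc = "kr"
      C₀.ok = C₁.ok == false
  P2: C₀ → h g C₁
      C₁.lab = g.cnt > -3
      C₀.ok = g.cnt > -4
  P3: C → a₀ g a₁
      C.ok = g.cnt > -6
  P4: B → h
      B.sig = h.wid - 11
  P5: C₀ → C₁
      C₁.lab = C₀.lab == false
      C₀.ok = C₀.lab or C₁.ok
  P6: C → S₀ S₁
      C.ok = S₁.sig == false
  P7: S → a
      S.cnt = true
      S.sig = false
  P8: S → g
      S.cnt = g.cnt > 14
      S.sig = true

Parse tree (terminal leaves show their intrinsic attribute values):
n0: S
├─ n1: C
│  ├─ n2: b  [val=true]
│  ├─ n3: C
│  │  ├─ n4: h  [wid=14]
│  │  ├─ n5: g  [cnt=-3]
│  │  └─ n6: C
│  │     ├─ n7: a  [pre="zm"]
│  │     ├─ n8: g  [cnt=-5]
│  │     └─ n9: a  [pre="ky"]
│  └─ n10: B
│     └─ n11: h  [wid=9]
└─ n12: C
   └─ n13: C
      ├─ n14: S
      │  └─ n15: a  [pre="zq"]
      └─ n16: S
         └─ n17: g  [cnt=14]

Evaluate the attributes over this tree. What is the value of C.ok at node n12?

true

1. n1.lab = true  [true]
2. n2.val = true  [terminal]
3. n3.lab = false  [false]
4. n4.wid = 14  [terminal]
5. n5.cnt = -3  [terminal]
6. n6.lab = false  [g.cnt > -3]
7. n7.pre = "zm"  [terminal]
8. n8.cnt = -5  [terminal]
9. n9.pre = "ky"  [terminal]
10. n6.ok = true  [g.cnt > -6]
11. n3.ok = true  [g.cnt > -4]
12. n10.acc = "kr"  ["kr"]
13. n11.wid = 9  [terminal]
14. n10.sig = -2  [h.wid - 11]
15. n1.ok = false  [C₁.ok == false]
16. n12.lab = true  [C₀.ok == false]
17. n13.lab = false  [C₀.lab == false]
18. n15.pre = "zq"  [terminal]
19. n14.cnt = true  [true]
20. n14.sig = false  [false]
21. n17.cnt = 14  [terminal]
22. n16.cnt = false  [g.cnt > 14]
23. n16.sig = true  [true]
24. n13.ok = false  [S₁.sig == false]
25. n12.ok = true  [C₀.lab or C₁.ok]
26. n0.cnt = true  [true]
27. n0.sig = true  [true]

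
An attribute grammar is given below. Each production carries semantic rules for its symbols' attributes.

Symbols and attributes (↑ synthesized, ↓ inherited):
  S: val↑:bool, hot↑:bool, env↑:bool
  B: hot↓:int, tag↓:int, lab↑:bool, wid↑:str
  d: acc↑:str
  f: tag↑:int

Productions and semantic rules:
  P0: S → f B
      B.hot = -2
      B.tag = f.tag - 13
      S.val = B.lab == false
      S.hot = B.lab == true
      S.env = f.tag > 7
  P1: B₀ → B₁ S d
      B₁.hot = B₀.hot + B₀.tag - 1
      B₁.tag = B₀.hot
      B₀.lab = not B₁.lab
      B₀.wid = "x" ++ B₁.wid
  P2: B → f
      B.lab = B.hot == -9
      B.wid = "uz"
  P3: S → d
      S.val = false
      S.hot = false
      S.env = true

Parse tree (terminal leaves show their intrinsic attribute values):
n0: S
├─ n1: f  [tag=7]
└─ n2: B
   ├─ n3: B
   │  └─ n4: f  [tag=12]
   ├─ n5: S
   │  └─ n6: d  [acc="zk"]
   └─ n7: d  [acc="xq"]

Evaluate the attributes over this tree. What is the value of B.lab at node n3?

1. n1.tag = 7  [terminal]
2. n2.hot = -2  [-2]
3. n2.tag = -6  [f.tag - 13]
4. n3.hot = -9  [B₀.hot + B₀.tag - 1]
5. n3.tag = -2  [B₀.hot]
6. n4.tag = 12  [terminal]
7. n3.lab = true  [B.hot == -9]
8. n3.wid = "uz"  ["uz"]
9. n6.acc = "zk"  [terminal]
10. n5.val = false  [false]
11. n5.hot = false  [false]
12. n5.env = true  [true]
13. n7.acc = "xq"  [terminal]
14. n2.lab = false  [not B₁.lab]
15. n2.wid = "xuz"  ["x" ++ B₁.wid]
16. n0.val = true  [B.lab == false]
17. n0.hot = false  [B.lab == true]
18. n0.env = false  [f.tag > 7]

true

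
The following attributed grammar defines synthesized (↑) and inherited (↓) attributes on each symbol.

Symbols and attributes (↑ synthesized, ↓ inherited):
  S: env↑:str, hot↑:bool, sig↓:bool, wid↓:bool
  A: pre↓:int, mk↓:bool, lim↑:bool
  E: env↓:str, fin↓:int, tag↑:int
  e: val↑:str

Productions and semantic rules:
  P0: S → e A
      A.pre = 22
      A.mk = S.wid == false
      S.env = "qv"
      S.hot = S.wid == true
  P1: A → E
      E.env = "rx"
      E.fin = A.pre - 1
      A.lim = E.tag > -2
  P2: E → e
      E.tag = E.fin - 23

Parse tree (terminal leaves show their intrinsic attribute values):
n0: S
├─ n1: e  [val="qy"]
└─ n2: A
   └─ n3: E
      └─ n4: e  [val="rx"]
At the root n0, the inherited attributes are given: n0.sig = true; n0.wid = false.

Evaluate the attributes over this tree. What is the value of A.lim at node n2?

false

1. n0.sig = true  [given at root]
2. n0.wid = false  [given at root]
3. n1.val = "qy"  [terminal]
4. n2.pre = 22  [22]
5. n2.mk = true  [S.wid == false]
6. n3.env = "rx"  ["rx"]
7. n3.fin = 21  [A.pre - 1]
8. n4.val = "rx"  [terminal]
9. n3.tag = -2  [E.fin - 23]
10. n2.lim = false  [E.tag > -2]
11. n0.env = "qv"  ["qv"]
12. n0.hot = false  [S.wid == true]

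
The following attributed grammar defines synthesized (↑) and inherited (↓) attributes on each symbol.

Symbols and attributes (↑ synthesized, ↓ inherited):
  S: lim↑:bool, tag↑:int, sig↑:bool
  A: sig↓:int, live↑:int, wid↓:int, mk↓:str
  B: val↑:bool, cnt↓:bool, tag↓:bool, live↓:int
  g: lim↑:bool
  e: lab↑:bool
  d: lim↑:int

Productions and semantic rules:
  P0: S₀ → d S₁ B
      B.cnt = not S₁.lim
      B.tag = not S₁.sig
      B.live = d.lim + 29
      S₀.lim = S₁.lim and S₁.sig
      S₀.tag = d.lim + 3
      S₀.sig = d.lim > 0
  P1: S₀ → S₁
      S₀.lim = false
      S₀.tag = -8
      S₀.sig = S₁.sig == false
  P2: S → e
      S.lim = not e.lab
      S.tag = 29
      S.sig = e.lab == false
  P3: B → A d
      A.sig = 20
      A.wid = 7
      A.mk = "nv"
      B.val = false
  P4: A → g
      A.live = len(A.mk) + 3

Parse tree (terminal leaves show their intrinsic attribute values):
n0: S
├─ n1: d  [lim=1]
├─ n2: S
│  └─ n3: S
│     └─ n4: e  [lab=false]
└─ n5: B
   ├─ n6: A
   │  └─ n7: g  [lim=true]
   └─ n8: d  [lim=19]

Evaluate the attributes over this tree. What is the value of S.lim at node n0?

1. n1.lim = 1  [terminal]
2. n4.lab = false  [terminal]
3. n3.lim = true  [not e.lab]
4. n3.tag = 29  [29]
5. n3.sig = true  [e.lab == false]
6. n2.lim = false  [false]
7. n2.tag = -8  [-8]
8. n2.sig = false  [S₁.sig == false]
9. n5.cnt = true  [not S₁.lim]
10. n5.tag = true  [not S₁.sig]
11. n5.live = 30  [d.lim + 29]
12. n6.sig = 20  [20]
13. n6.wid = 7  [7]
14. n6.mk = "nv"  ["nv"]
15. n7.lim = true  [terminal]
16. n6.live = 5  [len(A.mk) + 3]
17. n8.lim = 19  [terminal]
18. n5.val = false  [false]
19. n0.lim = false  [S₁.lim and S₁.sig]
20. n0.tag = 4  [d.lim + 3]
21. n0.sig = true  [d.lim > 0]

false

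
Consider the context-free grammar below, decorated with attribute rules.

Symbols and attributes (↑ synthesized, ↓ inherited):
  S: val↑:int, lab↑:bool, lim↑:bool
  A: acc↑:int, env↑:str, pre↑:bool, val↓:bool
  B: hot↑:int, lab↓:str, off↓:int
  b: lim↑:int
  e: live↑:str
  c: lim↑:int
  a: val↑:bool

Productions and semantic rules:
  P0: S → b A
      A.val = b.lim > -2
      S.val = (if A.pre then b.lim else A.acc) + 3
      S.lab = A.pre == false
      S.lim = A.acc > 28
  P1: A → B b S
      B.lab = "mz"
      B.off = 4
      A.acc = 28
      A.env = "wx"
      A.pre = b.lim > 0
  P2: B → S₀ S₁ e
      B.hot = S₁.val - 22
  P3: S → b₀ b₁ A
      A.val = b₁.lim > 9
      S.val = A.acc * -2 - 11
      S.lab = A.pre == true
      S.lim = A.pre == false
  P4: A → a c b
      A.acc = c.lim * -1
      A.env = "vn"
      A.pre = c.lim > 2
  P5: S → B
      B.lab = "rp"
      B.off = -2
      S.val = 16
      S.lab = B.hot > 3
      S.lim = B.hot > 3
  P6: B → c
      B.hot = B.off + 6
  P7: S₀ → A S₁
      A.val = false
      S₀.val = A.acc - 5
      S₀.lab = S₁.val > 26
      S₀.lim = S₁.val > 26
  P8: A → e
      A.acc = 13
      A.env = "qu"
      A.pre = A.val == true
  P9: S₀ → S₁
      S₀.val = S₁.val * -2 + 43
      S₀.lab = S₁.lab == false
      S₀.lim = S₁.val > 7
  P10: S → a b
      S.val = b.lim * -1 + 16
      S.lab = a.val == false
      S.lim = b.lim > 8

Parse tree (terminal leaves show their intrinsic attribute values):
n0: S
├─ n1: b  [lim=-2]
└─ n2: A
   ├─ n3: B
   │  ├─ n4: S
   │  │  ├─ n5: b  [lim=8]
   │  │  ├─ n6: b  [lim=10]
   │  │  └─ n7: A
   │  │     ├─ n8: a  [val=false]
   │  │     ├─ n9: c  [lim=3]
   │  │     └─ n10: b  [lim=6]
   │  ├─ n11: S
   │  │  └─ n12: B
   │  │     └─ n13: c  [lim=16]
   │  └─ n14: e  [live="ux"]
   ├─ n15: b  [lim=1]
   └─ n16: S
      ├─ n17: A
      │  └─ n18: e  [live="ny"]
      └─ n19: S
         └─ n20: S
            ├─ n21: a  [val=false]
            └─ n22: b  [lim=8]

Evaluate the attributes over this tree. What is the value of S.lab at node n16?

1. n1.lim = -2  [terminal]
2. n2.val = false  [b.lim > -2]
3. n3.lab = "mz"  ["mz"]
4. n3.off = 4  [4]
5. n5.lim = 8  [terminal]
6. n6.lim = 10  [terminal]
7. n7.val = true  [b₁.lim > 9]
8. n8.val = false  [terminal]
9. n9.lim = 3  [terminal]
10. n10.lim = 6  [terminal]
11. n7.acc = -3  [c.lim * -1]
12. n7.env = "vn"  ["vn"]
13. n7.pre = true  [c.lim > 2]
14. n4.val = -5  [A.acc * -2 - 11]
15. n4.lab = true  [A.pre == true]
16. n4.lim = false  [A.pre == false]
17. n12.lab = "rp"  ["rp"]
18. n12.off = -2  [-2]
19. n13.lim = 16  [terminal]
20. n12.hot = 4  [B.off + 6]
21. n11.val = 16  [16]
22. n11.lab = true  [B.hot > 3]
23. n11.lim = true  [B.hot > 3]
24. n14.live = "ux"  [terminal]
25. n3.hot = -6  [S₁.val - 22]
26. n15.lim = 1  [terminal]
27. n17.val = false  [false]
28. n18.live = "ny"  [terminal]
29. n17.acc = 13  [13]
30. n17.env = "qu"  ["qu"]
31. n17.pre = false  [A.val == true]
32. n21.val = false  [terminal]
33. n22.lim = 8  [terminal]
34. n20.val = 8  [b.lim * -1 + 16]
35. n20.lab = true  [a.val == false]
36. n20.lim = false  [b.lim > 8]
37. n19.val = 27  [S₁.val * -2 + 43]
38. n19.lab = false  [S₁.lab == false]
39. n19.lim = true  [S₁.val > 7]
40. n16.val = 8  [A.acc - 5]
41. n16.lab = true  [S₁.val > 26]
42. n16.lim = true  [S₁.val > 26]
43. n2.acc = 28  [28]
44. n2.env = "wx"  ["wx"]
45. n2.pre = true  [b.lim > 0]
46. n0.val = 1  [(if A.pre then b.lim else A.acc) + 3]
47. n0.lab = false  [A.pre == false]
48. n0.lim = false  [A.acc > 28]

true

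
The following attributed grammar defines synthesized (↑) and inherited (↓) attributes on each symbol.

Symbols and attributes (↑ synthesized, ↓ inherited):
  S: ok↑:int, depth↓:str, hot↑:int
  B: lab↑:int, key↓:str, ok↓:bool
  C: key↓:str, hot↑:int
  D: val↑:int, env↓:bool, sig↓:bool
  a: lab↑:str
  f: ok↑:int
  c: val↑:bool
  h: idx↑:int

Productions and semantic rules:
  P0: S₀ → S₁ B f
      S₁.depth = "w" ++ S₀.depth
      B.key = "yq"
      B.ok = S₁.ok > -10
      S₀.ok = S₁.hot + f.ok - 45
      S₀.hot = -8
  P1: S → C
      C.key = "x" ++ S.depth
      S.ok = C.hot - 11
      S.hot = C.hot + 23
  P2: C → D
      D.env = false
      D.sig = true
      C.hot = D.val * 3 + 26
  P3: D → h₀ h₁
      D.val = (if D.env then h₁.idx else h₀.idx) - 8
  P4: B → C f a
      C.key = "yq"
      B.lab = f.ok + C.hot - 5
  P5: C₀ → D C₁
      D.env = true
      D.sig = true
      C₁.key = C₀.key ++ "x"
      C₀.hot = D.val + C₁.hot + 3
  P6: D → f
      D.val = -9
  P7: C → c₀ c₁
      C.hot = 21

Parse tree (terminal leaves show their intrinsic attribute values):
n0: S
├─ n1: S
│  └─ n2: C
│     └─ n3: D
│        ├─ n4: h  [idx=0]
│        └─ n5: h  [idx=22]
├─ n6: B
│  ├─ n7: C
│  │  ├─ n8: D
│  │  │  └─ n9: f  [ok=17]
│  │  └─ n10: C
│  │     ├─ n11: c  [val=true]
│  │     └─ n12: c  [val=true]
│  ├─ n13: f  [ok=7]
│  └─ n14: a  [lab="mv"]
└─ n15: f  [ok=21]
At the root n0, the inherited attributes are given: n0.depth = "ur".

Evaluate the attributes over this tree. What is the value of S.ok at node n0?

1. n0.depth = "ur"  [given at root]
2. n1.depth = "wur"  ["w" ++ S₀.depth]
3. n2.key = "xwur"  ["x" ++ S.depth]
4. n3.env = false  [false]
5. n3.sig = true  [true]
6. n4.idx = 0  [terminal]
7. n5.idx = 22  [terminal]
8. n3.val = -8  [(if D.env then h₁.idx else h₀.idx) - 8]
9. n2.hot = 2  [D.val * 3 + 26]
10. n1.ok = -9  [C.hot - 11]
11. n1.hot = 25  [C.hot + 23]
12. n6.key = "yq"  ["yq"]
13. n6.ok = true  [S₁.ok > -10]
14. n7.key = "yq"  ["yq"]
15. n8.env = true  [true]
16. n8.sig = true  [true]
17. n9.ok = 17  [terminal]
18. n8.val = -9  [-9]
19. n10.key = "yqx"  [C₀.key ++ "x"]
20. n11.val = true  [terminal]
21. n12.val = true  [terminal]
22. n10.hot = 21  [21]
23. n7.hot = 15  [D.val + C₁.hot + 3]
24. n13.ok = 7  [terminal]
25. n14.lab = "mv"  [terminal]
26. n6.lab = 17  [f.ok + C.hot - 5]
27. n15.ok = 21  [terminal]
28. n0.ok = 1  [S₁.hot + f.ok - 45]
29. n0.hot = -8  [-8]

1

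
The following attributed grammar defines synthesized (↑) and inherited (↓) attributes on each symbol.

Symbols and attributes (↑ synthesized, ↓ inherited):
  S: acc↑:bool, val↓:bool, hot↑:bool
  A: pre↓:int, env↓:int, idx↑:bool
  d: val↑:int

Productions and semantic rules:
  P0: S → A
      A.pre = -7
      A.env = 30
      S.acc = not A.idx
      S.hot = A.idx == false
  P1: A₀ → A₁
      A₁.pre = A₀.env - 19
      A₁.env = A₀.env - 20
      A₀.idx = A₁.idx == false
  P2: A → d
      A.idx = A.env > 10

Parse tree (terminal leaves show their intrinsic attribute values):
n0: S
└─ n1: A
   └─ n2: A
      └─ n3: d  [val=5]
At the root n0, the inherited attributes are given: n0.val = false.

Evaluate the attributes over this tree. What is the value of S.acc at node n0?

false

1. n0.val = false  [given at root]
2. n1.pre = -7  [-7]
3. n1.env = 30  [30]
4. n2.pre = 11  [A₀.env - 19]
5. n2.env = 10  [A₀.env - 20]
6. n3.val = 5  [terminal]
7. n2.idx = false  [A.env > 10]
8. n1.idx = true  [A₁.idx == false]
9. n0.acc = false  [not A.idx]
10. n0.hot = false  [A.idx == false]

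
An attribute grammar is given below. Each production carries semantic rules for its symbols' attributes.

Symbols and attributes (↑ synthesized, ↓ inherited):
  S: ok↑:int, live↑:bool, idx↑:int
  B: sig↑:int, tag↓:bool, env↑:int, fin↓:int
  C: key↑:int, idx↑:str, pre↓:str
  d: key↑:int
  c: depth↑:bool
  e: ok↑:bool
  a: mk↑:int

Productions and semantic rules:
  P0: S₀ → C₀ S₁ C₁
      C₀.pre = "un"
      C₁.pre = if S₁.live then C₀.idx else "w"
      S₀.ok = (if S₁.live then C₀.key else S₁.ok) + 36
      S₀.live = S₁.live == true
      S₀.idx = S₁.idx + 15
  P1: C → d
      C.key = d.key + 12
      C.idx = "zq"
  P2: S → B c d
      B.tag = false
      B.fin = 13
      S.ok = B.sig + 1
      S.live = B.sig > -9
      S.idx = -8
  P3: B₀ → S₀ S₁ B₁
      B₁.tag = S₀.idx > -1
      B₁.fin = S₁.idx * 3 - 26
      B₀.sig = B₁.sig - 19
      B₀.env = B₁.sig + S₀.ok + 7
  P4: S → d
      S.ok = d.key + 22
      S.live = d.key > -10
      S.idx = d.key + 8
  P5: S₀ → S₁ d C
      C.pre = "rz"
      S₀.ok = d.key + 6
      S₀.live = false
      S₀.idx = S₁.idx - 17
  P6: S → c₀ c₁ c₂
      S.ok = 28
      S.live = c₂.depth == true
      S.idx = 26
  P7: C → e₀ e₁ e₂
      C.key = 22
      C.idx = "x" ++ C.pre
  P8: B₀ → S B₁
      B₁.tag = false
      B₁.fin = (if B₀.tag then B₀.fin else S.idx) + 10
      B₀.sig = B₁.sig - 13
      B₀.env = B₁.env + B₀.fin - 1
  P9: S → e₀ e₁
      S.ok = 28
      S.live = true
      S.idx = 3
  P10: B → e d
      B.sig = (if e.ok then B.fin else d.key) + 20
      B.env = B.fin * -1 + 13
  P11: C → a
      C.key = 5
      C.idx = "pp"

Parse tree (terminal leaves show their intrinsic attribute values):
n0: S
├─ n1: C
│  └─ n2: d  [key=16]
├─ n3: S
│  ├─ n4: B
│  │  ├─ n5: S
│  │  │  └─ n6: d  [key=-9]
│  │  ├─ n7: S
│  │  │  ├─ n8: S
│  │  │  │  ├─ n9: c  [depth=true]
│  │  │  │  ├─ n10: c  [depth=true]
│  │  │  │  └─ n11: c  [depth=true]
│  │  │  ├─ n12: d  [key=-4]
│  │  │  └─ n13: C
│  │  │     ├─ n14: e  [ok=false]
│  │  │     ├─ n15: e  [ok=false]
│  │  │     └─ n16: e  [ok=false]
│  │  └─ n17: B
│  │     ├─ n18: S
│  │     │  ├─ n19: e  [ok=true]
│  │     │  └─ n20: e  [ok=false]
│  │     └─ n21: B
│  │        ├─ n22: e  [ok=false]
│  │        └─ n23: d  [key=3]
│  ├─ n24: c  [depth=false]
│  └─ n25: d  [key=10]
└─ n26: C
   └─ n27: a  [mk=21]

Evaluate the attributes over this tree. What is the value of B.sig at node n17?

1. n1.pre = "un"  ["un"]
2. n2.key = 16  [terminal]
3. n1.key = 28  [d.key + 12]
4. n1.idx = "zq"  ["zq"]
5. n4.tag = false  [false]
6. n4.fin = 13  [13]
7. n6.key = -9  [terminal]
8. n5.ok = 13  [d.key + 22]
9. n5.live = true  [d.key > -10]
10. n5.idx = -1  [d.key + 8]
11. n9.depth = true  [terminal]
12. n10.depth = true  [terminal]
13. n11.depth = true  [terminal]
14. n8.ok = 28  [28]
15. n8.live = true  [c₂.depth == true]
16. n8.idx = 26  [26]
17. n12.key = -4  [terminal]
18. n13.pre = "rz"  ["rz"]
19. n14.ok = false  [terminal]
20. n15.ok = false  [terminal]
21. n16.ok = false  [terminal]
22. n13.key = 22  [22]
23. n13.idx = "xrz"  ["x" ++ C.pre]
24. n7.ok = 2  [d.key + 6]
25. n7.live = false  [false]
26. n7.idx = 9  [S₁.idx - 17]
27. n17.tag = false  [S₀.idx > -1]
28. n17.fin = 1  [S₁.idx * 3 - 26]
29. n19.ok = true  [terminal]
30. n20.ok = false  [terminal]
31. n18.ok = 28  [28]
32. n18.live = true  [true]
33. n18.idx = 3  [3]
34. n21.tag = false  [false]
35. n21.fin = 13  [(if B₀.tag then B₀.fin else S.idx) + 10]
36. n22.ok = false  [terminal]
37. n23.key = 3  [terminal]
38. n21.sig = 23  [(if e.ok then B.fin else d.key) + 20]
39. n21.env = 0  [B.fin * -1 + 13]
40. n17.sig = 10  [B₁.sig - 13]
41. n17.env = 0  [B₁.env + B₀.fin - 1]
42. n4.sig = -9  [B₁.sig - 19]
43. n4.env = 30  [B₁.sig + S₀.ok + 7]
44. n24.depth = false  [terminal]
45. n25.key = 10  [terminal]
46. n3.ok = -8  [B.sig + 1]
47. n3.live = false  [B.sig > -9]
48. n3.idx = -8  [-8]
49. n26.pre = "w"  [if S₁.live then C₀.idx else "w"]
50. n27.mk = 21  [terminal]
51. n26.key = 5  [5]
52. n26.idx = "pp"  ["pp"]
53. n0.ok = 28  [(if S₁.live then C₀.key else S₁.ok) + 36]
54. n0.live = false  [S₁.live == true]
55. n0.idx = 7  [S₁.idx + 15]

10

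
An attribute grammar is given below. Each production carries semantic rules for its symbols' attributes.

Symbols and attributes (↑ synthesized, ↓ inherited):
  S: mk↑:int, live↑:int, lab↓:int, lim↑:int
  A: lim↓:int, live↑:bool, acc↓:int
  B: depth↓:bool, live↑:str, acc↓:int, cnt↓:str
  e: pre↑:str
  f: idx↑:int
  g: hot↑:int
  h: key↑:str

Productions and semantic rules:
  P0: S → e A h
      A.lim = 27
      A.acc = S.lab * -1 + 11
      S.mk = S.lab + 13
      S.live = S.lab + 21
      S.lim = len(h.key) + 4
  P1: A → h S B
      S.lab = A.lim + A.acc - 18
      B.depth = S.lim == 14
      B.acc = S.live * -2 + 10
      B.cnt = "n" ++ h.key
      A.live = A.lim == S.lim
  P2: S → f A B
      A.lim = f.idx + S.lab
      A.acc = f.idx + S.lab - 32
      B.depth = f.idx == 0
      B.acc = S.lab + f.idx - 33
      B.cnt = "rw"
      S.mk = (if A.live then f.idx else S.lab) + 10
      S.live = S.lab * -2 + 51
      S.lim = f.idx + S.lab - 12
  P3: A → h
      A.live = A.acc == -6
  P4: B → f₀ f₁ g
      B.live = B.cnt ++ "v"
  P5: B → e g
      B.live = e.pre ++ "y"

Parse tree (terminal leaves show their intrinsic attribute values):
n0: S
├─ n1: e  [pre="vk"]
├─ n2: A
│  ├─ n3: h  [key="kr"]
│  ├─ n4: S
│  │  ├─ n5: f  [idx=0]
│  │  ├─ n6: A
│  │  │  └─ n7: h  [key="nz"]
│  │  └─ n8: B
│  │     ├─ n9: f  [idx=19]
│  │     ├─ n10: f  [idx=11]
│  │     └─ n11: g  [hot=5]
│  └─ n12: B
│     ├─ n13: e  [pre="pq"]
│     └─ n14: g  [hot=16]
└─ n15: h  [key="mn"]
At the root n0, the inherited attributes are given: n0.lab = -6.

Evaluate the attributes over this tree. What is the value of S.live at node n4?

1. n0.lab = -6  [given at root]
2. n1.pre = "vk"  [terminal]
3. n2.lim = 27  [27]
4. n2.acc = 17  [S.lab * -1 + 11]
5. n3.key = "kr"  [terminal]
6. n4.lab = 26  [A.lim + A.acc - 18]
7. n5.idx = 0  [terminal]
8. n6.lim = 26  [f.idx + S.lab]
9. n6.acc = -6  [f.idx + S.lab - 32]
10. n7.key = "nz"  [terminal]
11. n6.live = true  [A.acc == -6]
12. n8.depth = true  [f.idx == 0]
13. n8.acc = -7  [S.lab + f.idx - 33]
14. n8.cnt = "rw"  ["rw"]
15. n9.idx = 19  [terminal]
16. n10.idx = 11  [terminal]
17. n11.hot = 5  [terminal]
18. n8.live = "rwv"  [B.cnt ++ "v"]
19. n4.mk = 10  [(if A.live then f.idx else S.lab) + 10]
20. n4.live = -1  [S.lab * -2 + 51]
21. n4.lim = 14  [f.idx + S.lab - 12]
22. n12.depth = true  [S.lim == 14]
23. n12.acc = 12  [S.live * -2 + 10]
24. n12.cnt = "nkr"  ["n" ++ h.key]
25. n13.pre = "pq"  [terminal]
26. n14.hot = 16  [terminal]
27. n12.live = "pqy"  [e.pre ++ "y"]
28. n2.live = false  [A.lim == S.lim]
29. n15.key = "mn"  [terminal]
30. n0.mk = 7  [S.lab + 13]
31. n0.live = 15  [S.lab + 21]
32. n0.lim = 6  [len(h.key) + 4]

-1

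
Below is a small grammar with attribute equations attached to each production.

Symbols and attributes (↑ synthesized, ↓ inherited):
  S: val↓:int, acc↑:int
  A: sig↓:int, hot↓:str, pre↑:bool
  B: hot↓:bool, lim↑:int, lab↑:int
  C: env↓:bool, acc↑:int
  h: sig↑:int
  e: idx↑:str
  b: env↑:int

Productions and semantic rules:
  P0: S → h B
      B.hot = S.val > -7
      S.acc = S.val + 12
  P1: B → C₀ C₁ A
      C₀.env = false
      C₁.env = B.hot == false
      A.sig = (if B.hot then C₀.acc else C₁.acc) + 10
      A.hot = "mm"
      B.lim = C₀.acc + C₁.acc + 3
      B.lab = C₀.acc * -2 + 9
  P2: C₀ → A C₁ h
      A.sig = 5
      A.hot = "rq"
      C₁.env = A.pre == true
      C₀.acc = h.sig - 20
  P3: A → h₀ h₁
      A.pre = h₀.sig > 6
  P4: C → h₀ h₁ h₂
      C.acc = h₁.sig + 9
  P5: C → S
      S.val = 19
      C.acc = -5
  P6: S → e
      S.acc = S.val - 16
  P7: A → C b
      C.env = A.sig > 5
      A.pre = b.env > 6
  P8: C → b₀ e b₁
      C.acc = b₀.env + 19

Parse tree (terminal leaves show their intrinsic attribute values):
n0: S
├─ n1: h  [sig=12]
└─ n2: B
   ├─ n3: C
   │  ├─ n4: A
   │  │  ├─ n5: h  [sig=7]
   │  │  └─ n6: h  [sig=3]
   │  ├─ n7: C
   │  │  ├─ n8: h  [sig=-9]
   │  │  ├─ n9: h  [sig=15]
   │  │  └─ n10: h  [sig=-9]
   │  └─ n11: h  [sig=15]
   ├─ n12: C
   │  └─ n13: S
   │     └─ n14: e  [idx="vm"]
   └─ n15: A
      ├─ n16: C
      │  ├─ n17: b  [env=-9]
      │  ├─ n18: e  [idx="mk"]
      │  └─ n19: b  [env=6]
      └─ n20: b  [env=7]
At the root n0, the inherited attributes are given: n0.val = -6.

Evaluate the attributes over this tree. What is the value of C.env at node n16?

false

1. n0.val = -6  [given at root]
2. n1.sig = 12  [terminal]
3. n2.hot = true  [S.val > -7]
4. n3.env = false  [false]
5. n4.sig = 5  [5]
6. n4.hot = "rq"  ["rq"]
7. n5.sig = 7  [terminal]
8. n6.sig = 3  [terminal]
9. n4.pre = true  [h₀.sig > 6]
10. n7.env = true  [A.pre == true]
11. n8.sig = -9  [terminal]
12. n9.sig = 15  [terminal]
13. n10.sig = -9  [terminal]
14. n7.acc = 24  [h₁.sig + 9]
15. n11.sig = 15  [terminal]
16. n3.acc = -5  [h.sig - 20]
17. n12.env = false  [B.hot == false]
18. n13.val = 19  [19]
19. n14.idx = "vm"  [terminal]
20. n13.acc = 3  [S.val - 16]
21. n12.acc = -5  [-5]
22. n15.sig = 5  [(if B.hot then C₀.acc else C₁.acc) + 10]
23. n15.hot = "mm"  ["mm"]
24. n16.env = false  [A.sig > 5]
25. n17.env = -9  [terminal]
26. n18.idx = "mk"  [terminal]
27. n19.env = 6  [terminal]
28. n16.acc = 10  [b₀.env + 19]
29. n20.env = 7  [terminal]
30. n15.pre = true  [b.env > 6]
31. n2.lim = -7  [C₀.acc + C₁.acc + 3]
32. n2.lab = 19  [C₀.acc * -2 + 9]
33. n0.acc = 6  [S.val + 12]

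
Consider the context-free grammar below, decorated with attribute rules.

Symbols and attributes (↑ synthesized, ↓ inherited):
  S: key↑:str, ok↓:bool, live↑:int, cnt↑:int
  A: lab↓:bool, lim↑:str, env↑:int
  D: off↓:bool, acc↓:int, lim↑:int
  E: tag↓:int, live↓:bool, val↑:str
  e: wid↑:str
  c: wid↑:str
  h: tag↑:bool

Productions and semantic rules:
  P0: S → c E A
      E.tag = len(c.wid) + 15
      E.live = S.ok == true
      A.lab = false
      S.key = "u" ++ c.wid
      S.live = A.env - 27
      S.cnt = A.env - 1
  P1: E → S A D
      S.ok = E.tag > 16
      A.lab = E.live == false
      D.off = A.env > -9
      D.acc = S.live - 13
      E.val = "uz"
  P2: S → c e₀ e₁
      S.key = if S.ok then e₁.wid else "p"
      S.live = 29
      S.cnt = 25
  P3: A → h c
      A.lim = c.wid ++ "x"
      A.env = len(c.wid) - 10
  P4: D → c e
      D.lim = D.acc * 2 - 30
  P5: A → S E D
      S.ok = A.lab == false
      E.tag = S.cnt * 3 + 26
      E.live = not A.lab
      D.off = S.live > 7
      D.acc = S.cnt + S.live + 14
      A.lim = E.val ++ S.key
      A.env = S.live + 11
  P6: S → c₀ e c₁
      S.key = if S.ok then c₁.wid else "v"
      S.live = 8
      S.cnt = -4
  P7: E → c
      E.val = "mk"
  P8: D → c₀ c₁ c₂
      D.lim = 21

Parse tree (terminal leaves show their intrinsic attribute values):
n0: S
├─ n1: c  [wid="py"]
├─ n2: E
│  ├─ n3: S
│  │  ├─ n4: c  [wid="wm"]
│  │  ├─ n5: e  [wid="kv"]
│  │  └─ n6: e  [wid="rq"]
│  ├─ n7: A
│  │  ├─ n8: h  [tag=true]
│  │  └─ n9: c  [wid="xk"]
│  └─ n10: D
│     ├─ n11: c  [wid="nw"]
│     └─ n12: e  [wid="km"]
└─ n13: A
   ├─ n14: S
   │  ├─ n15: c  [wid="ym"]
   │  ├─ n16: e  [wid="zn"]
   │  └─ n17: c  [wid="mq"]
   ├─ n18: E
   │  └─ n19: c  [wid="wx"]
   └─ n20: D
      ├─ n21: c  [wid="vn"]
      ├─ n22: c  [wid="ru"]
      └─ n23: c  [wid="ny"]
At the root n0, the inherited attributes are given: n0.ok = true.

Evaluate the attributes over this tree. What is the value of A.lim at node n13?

1. n0.ok = true  [given at root]
2. n1.wid = "py"  [terminal]
3. n2.tag = 17  [len(c.wid) + 15]
4. n2.live = true  [S.ok == true]
5. n3.ok = true  [E.tag > 16]
6. n4.wid = "wm"  [terminal]
7. n5.wid = "kv"  [terminal]
8. n6.wid = "rq"  [terminal]
9. n3.key = "rq"  [if S.ok then e₁.wid else "p"]
10. n3.live = 29  [29]
11. n3.cnt = 25  [25]
12. n7.lab = false  [E.live == false]
13. n8.tag = true  [terminal]
14. n9.wid = "xk"  [terminal]
15. n7.lim = "xkx"  [c.wid ++ "x"]
16. n7.env = -8  [len(c.wid) - 10]
17. n10.off = true  [A.env > -9]
18. n10.acc = 16  [S.live - 13]
19. n11.wid = "nw"  [terminal]
20. n12.wid = "km"  [terminal]
21. n10.lim = 2  [D.acc * 2 - 30]
22. n2.val = "uz"  ["uz"]
23. n13.lab = false  [false]
24. n14.ok = true  [A.lab == false]
25. n15.wid = "ym"  [terminal]
26. n16.wid = "zn"  [terminal]
27. n17.wid = "mq"  [terminal]
28. n14.key = "mq"  [if S.ok then c₁.wid else "v"]
29. n14.live = 8  [8]
30. n14.cnt = -4  [-4]
31. n18.tag = 14  [S.cnt * 3 + 26]
32. n18.live = true  [not A.lab]
33. n19.wid = "wx"  [terminal]
34. n18.val = "mk"  ["mk"]
35. n20.off = true  [S.live > 7]
36. n20.acc = 18  [S.cnt + S.live + 14]
37. n21.wid = "vn"  [terminal]
38. n22.wid = "ru"  [terminal]
39. n23.wid = "ny"  [terminal]
40. n20.lim = 21  [21]
41. n13.lim = "mkmq"  [E.val ++ S.key]
42. n13.env = 19  [S.live + 11]
43. n0.key = "upy"  ["u" ++ c.wid]
44. n0.live = -8  [A.env - 27]
45. n0.cnt = 18  [A.env - 1]

"mkmq"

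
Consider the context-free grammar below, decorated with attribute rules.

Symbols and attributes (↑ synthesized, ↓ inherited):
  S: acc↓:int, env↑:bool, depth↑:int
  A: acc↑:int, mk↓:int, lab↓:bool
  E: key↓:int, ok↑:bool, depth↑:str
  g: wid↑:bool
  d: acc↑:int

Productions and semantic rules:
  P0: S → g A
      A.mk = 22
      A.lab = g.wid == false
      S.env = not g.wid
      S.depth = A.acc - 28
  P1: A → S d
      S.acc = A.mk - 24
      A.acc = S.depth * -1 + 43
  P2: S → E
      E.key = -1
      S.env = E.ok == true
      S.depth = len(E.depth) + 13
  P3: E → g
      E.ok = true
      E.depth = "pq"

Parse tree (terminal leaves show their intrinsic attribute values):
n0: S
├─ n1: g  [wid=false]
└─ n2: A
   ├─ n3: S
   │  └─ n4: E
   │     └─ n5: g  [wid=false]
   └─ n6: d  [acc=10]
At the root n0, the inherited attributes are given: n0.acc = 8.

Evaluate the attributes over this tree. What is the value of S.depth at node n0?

1. n0.acc = 8  [given at root]
2. n1.wid = false  [terminal]
3. n2.mk = 22  [22]
4. n2.lab = true  [g.wid == false]
5. n3.acc = -2  [A.mk - 24]
6. n4.key = -1  [-1]
7. n5.wid = false  [terminal]
8. n4.ok = true  [true]
9. n4.depth = "pq"  ["pq"]
10. n3.env = true  [E.ok == true]
11. n3.depth = 15  [len(E.depth) + 13]
12. n6.acc = 10  [terminal]
13. n2.acc = 28  [S.depth * -1 + 43]
14. n0.env = true  [not g.wid]
15. n0.depth = 0  [A.acc - 28]

0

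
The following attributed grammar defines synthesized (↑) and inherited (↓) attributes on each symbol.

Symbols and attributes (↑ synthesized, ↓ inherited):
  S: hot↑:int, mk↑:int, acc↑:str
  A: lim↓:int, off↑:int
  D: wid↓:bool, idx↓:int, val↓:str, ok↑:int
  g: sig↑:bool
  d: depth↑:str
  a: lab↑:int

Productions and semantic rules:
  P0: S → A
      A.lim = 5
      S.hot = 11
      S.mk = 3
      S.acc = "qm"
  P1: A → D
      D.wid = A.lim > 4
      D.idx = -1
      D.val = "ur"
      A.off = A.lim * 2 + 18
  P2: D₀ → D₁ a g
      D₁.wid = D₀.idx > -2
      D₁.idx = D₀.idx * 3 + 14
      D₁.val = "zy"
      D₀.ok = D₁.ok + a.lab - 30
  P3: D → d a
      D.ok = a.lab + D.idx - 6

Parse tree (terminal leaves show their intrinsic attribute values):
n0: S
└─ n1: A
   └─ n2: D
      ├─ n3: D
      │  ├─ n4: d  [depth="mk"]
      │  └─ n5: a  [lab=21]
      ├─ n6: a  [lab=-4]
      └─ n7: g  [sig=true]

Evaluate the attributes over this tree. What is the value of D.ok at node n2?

1. n1.lim = 5  [5]
2. n2.wid = true  [A.lim > 4]
3. n2.idx = -1  [-1]
4. n2.val = "ur"  ["ur"]
5. n3.wid = true  [D₀.idx > -2]
6. n3.idx = 11  [D₀.idx * 3 + 14]
7. n3.val = "zy"  ["zy"]
8. n4.depth = "mk"  [terminal]
9. n5.lab = 21  [terminal]
10. n3.ok = 26  [a.lab + D.idx - 6]
11. n6.lab = -4  [terminal]
12. n7.sig = true  [terminal]
13. n2.ok = -8  [D₁.ok + a.lab - 30]
14. n1.off = 28  [A.lim * 2 + 18]
15. n0.hot = 11  [11]
16. n0.mk = 3  [3]
17. n0.acc = "qm"  ["qm"]

-8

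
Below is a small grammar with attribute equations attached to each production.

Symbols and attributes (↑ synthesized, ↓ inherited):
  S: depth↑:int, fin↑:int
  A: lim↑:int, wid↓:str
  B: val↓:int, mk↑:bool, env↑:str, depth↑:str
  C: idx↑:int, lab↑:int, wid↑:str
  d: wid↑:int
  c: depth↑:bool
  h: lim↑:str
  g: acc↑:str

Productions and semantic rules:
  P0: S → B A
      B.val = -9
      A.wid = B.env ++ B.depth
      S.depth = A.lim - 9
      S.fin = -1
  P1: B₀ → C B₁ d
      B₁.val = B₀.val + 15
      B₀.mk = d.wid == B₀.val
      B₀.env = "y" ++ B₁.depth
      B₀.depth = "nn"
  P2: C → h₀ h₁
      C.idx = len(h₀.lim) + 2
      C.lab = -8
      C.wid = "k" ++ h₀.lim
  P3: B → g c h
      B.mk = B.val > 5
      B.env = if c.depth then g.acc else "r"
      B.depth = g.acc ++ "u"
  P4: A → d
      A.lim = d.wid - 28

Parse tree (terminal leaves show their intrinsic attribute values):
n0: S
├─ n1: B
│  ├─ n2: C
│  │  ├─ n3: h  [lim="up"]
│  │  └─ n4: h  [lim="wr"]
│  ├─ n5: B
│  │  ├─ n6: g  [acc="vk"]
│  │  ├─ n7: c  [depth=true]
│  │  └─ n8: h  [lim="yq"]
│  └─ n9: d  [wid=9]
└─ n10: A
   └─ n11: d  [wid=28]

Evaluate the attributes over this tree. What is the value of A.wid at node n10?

"yvkunn"

1. n1.val = -9  [-9]
2. n3.lim = "up"  [terminal]
3. n4.lim = "wr"  [terminal]
4. n2.idx = 4  [len(h₀.lim) + 2]
5. n2.lab = -8  [-8]
6. n2.wid = "kup"  ["k" ++ h₀.lim]
7. n5.val = 6  [B₀.val + 15]
8. n6.acc = "vk"  [terminal]
9. n7.depth = true  [terminal]
10. n8.lim = "yq"  [terminal]
11. n5.mk = true  [B.val > 5]
12. n5.env = "vk"  [if c.depth then g.acc else "r"]
13. n5.depth = "vku"  [g.acc ++ "u"]
14. n9.wid = 9  [terminal]
15. n1.mk = false  [d.wid == B₀.val]
16. n1.env = "yvku"  ["y" ++ B₁.depth]
17. n1.depth = "nn"  ["nn"]
18. n10.wid = "yvkunn"  [B.env ++ B.depth]
19. n11.wid = 28  [terminal]
20. n10.lim = 0  [d.wid - 28]
21. n0.depth = -9  [A.lim - 9]
22. n0.fin = -1  [-1]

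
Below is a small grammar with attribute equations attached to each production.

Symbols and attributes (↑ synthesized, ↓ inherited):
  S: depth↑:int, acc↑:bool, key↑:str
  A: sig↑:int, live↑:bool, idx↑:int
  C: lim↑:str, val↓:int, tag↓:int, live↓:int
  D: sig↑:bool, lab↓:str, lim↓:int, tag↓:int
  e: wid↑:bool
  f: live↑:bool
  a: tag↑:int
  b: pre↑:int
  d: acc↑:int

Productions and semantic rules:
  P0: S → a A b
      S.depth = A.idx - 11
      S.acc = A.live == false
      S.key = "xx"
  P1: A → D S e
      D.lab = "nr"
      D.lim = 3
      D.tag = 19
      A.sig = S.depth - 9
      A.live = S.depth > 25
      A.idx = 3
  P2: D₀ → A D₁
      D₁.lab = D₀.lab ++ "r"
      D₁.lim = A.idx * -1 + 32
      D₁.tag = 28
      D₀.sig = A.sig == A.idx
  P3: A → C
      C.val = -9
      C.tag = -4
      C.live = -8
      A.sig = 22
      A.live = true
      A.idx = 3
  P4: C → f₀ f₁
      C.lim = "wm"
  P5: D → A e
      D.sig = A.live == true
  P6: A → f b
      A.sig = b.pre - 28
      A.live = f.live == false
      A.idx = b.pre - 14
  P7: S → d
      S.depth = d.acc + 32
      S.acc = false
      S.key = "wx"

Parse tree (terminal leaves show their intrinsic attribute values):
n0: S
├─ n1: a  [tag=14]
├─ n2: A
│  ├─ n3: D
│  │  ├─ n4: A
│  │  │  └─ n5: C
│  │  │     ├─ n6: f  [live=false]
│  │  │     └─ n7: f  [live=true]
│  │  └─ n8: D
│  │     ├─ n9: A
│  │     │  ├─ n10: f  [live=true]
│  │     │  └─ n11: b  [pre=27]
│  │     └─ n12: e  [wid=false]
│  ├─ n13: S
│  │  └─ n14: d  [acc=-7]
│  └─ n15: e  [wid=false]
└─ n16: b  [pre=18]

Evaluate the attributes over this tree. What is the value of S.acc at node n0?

true

1. n1.tag = 14  [terminal]
2. n3.lab = "nr"  ["nr"]
3. n3.lim = 3  [3]
4. n3.tag = 19  [19]
5. n5.val = -9  [-9]
6. n5.tag = -4  [-4]
7. n5.live = -8  [-8]
8. n6.live = false  [terminal]
9. n7.live = true  [terminal]
10. n5.lim = "wm"  ["wm"]
11. n4.sig = 22  [22]
12. n4.live = true  [true]
13. n4.idx = 3  [3]
14. n8.lab = "nrr"  [D₀.lab ++ "r"]
15. n8.lim = 29  [A.idx * -1 + 32]
16. n8.tag = 28  [28]
17. n10.live = true  [terminal]
18. n11.pre = 27  [terminal]
19. n9.sig = -1  [b.pre - 28]
20. n9.live = false  [f.live == false]
21. n9.idx = 13  [b.pre - 14]
22. n12.wid = false  [terminal]
23. n8.sig = false  [A.live == true]
24. n3.sig = false  [A.sig == A.idx]
25. n14.acc = -7  [terminal]
26. n13.depth = 25  [d.acc + 32]
27. n13.acc = false  [false]
28. n13.key = "wx"  ["wx"]
29. n15.wid = false  [terminal]
30. n2.sig = 16  [S.depth - 9]
31. n2.live = false  [S.depth > 25]
32. n2.idx = 3  [3]
33. n16.pre = 18  [terminal]
34. n0.depth = -8  [A.idx - 11]
35. n0.acc = true  [A.live == false]
36. n0.key = "xx"  ["xx"]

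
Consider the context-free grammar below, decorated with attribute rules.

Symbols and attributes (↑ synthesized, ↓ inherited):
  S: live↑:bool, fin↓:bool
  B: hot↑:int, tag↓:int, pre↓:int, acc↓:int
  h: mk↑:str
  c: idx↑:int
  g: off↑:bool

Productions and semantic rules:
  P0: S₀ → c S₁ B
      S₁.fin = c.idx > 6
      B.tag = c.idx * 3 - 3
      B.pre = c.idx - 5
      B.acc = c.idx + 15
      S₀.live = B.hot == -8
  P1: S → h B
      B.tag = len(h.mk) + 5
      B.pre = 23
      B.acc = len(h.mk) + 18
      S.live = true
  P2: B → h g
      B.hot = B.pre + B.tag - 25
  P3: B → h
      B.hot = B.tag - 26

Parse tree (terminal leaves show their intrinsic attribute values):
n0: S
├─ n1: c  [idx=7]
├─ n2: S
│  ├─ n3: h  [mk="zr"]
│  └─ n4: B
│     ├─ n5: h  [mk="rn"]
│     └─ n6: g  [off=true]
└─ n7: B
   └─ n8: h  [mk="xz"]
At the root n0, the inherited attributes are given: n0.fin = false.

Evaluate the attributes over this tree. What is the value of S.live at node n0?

1. n0.fin = false  [given at root]
2. n1.idx = 7  [terminal]
3. n2.fin = true  [c.idx > 6]
4. n3.mk = "zr"  [terminal]
5. n4.tag = 7  [len(h.mk) + 5]
6. n4.pre = 23  [23]
7. n4.acc = 20  [len(h.mk) + 18]
8. n5.mk = "rn"  [terminal]
9. n6.off = true  [terminal]
10. n4.hot = 5  [B.pre + B.tag - 25]
11. n2.live = true  [true]
12. n7.tag = 18  [c.idx * 3 - 3]
13. n7.pre = 2  [c.idx - 5]
14. n7.acc = 22  [c.idx + 15]
15. n8.mk = "xz"  [terminal]
16. n7.hot = -8  [B.tag - 26]
17. n0.live = true  [B.hot == -8]

true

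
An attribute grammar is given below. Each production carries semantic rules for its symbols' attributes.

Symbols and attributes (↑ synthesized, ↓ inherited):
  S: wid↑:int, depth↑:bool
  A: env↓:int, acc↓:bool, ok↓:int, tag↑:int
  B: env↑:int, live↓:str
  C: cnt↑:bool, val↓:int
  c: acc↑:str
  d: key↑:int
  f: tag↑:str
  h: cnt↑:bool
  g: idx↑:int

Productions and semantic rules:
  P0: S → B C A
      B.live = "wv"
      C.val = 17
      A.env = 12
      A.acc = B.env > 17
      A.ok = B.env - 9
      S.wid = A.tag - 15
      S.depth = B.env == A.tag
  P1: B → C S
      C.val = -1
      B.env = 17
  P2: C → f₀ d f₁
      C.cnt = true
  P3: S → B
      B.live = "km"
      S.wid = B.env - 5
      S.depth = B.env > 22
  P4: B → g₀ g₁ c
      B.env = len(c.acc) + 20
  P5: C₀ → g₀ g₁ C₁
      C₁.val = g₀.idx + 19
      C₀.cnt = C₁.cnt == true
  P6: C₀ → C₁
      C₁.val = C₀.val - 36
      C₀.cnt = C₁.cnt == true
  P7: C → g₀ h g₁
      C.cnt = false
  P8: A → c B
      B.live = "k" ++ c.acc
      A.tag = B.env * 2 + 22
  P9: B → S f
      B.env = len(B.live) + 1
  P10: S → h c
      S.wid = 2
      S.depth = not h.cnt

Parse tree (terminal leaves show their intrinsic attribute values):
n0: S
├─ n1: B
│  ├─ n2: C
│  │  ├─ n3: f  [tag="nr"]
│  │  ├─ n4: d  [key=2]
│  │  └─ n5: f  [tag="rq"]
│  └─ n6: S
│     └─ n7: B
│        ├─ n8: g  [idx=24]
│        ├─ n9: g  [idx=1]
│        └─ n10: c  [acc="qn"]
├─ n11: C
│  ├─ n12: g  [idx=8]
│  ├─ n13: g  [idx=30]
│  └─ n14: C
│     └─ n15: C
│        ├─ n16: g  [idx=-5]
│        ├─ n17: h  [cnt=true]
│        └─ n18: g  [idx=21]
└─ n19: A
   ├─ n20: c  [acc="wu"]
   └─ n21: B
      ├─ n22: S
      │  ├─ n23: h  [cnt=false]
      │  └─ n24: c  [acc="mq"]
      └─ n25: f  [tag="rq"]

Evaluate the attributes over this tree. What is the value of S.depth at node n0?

1. n1.live = "wv"  ["wv"]
2. n2.val = -1  [-1]
3. n3.tag = "nr"  [terminal]
4. n4.key = 2  [terminal]
5. n5.tag = "rq"  [terminal]
6. n2.cnt = true  [true]
7. n7.live = "km"  ["km"]
8. n8.idx = 24  [terminal]
9. n9.idx = 1  [terminal]
10. n10.acc = "qn"  [terminal]
11. n7.env = 22  [len(c.acc) + 20]
12. n6.wid = 17  [B.env - 5]
13. n6.depth = false  [B.env > 22]
14. n1.env = 17  [17]
15. n11.val = 17  [17]
16. n12.idx = 8  [terminal]
17. n13.idx = 30  [terminal]
18. n14.val = 27  [g₀.idx + 19]
19. n15.val = -9  [C₀.val - 36]
20. n16.idx = -5  [terminal]
21. n17.cnt = true  [terminal]
22. n18.idx = 21  [terminal]
23. n15.cnt = false  [false]
24. n14.cnt = false  [C₁.cnt == true]
25. n11.cnt = false  [C₁.cnt == true]
26. n19.env = 12  [12]
27. n19.acc = false  [B.env > 17]
28. n19.ok = 8  [B.env - 9]
29. n20.acc = "wu"  [terminal]
30. n21.live = "kwu"  ["k" ++ c.acc]
31. n23.cnt = false  [terminal]
32. n24.acc = "mq"  [terminal]
33. n22.wid = 2  [2]
34. n22.depth = true  [not h.cnt]
35. n25.tag = "rq"  [terminal]
36. n21.env = 4  [len(B.live) + 1]
37. n19.tag = 30  [B.env * 2 + 22]
38. n0.wid = 15  [A.tag - 15]
39. n0.depth = false  [B.env == A.tag]

false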